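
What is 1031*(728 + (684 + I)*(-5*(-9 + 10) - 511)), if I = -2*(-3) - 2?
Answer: -365262680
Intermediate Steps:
I = 4 (I = 6 - 2 = 4)
1031*(728 + (684 + I)*(-5*(-9 + 10) - 511)) = 1031*(728 + (684 + 4)*(-5*(-9 + 10) - 511)) = 1031*(728 + 688*(-5*1 - 511)) = 1031*(728 + 688*(-5 - 511)) = 1031*(728 + 688*(-516)) = 1031*(728 - 355008) = 1031*(-354280) = -365262680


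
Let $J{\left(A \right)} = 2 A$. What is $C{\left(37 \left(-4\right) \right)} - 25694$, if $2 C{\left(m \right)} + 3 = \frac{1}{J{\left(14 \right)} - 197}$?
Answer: $- \frac{4342540}{169} \approx -25696.0$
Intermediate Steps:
$C{\left(m \right)} = - \frac{254}{169}$ ($C{\left(m \right)} = - \frac{3}{2} + \frac{1}{2 \left(2 \cdot 14 - 197\right)} = - \frac{3}{2} + \frac{1}{2 \left(28 - 197\right)} = - \frac{3}{2} + \frac{1}{2 \left(-169\right)} = - \frac{3}{2} + \frac{1}{2} \left(- \frac{1}{169}\right) = - \frac{3}{2} - \frac{1}{338} = - \frac{254}{169}$)
$C{\left(37 \left(-4\right) \right)} - 25694 = - \frac{254}{169} - 25694 = - \frac{4342540}{169}$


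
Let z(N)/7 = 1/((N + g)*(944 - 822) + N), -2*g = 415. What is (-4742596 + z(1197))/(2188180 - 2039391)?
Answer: -578198333929/18139759724 ≈ -31.875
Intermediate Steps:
g = -415/2 (g = -1/2*415 = -415/2 ≈ -207.50)
z(N) = 7/(-25315 + 123*N) (z(N) = 7/((N - 415/2)*(944 - 822) + N) = 7/((-415/2 + N)*122 + N) = 7/((-25315 + 122*N) + N) = 7/(-25315 + 123*N))
(-4742596 + z(1197))/(2188180 - 2039391) = (-4742596 + 7/(-25315 + 123*1197))/(2188180 - 2039391) = (-4742596 + 7/(-25315 + 147231))/148789 = (-4742596 + 7/121916)*(1/148789) = -578198333929/121916*1/148789 = -578198333929/18139759724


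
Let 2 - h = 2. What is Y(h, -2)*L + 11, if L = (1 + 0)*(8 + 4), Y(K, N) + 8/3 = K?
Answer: -21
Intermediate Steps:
h = 0 (h = 2 - 1*2 = 2 - 2 = 0)
Y(K, N) = -8/3 + K
L = 12 (L = 1*12 = 12)
Y(h, -2)*L + 11 = (-8/3 + 0)*12 + 11 = -8/3*12 + 11 = -32 + 11 = -21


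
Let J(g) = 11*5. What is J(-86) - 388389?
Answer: -388334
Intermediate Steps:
J(g) = 55
J(-86) - 388389 = 55 - 388389 = -388334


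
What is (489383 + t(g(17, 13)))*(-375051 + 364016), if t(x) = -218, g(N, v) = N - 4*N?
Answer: -5397935775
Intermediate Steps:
g(N, v) = -3*N
(489383 + t(g(17, 13)))*(-375051 + 364016) = (489383 - 218)*(-375051 + 364016) = 489165*(-11035) = -5397935775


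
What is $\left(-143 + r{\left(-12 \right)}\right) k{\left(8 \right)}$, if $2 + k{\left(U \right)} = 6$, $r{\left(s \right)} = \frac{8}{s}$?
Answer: $- \frac{1724}{3} \approx -574.67$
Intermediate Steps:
$k{\left(U \right)} = 4$ ($k{\left(U \right)} = -2 + 6 = 4$)
$\left(-143 + r{\left(-12 \right)}\right) k{\left(8 \right)} = \left(-143 + \frac{8}{-12}\right) 4 = \left(-143 + 8 \left(- \frac{1}{12}\right)\right) 4 = \left(-143 - \frac{2}{3}\right) 4 = \left(- \frac{431}{3}\right) 4 = - \frac{1724}{3}$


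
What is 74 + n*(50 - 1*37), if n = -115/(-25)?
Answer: 669/5 ≈ 133.80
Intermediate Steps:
n = 23/5 (n = -115*(-1/25) = 23/5 ≈ 4.6000)
74 + n*(50 - 1*37) = 74 + 23*(50 - 1*37)/5 = 74 + 23*(50 - 37)/5 = 74 + (23/5)*13 = 74 + 299/5 = 669/5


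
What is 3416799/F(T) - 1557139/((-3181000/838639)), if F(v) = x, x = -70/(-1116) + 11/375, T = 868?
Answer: 766486463313074641/20425201000 ≈ 3.7527e+7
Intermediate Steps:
x = 6421/69750 (x = -70*(-1/1116) + 11*(1/375) = 35/558 + 11/375 = 6421/69750 ≈ 0.092057)
F(v) = 6421/69750
3416799/F(T) - 1557139/((-3181000/838639)) = 3416799/(6421/69750) - 1557139/((-3181000/838639)) = 3416799*(69750/6421) - 1557139/((-3181000*1/838639)) = 238321730250/6421 - 1557139/(-3181000/838639) = 238321730250/6421 - 1557139*(-838639/3181000) = 238321730250/6421 + 1305877493821/3181000 = 766486463313074641/20425201000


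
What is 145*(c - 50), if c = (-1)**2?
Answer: -7105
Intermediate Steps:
c = 1
145*(c - 50) = 145*(1 - 50) = 145*(-49) = -7105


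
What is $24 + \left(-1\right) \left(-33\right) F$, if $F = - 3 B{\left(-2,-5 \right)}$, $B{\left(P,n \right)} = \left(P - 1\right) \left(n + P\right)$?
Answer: $-2055$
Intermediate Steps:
$B{\left(P,n \right)} = \left(-1 + P\right) \left(P + n\right)$
$F = -63$ ($F = - 3 \left(\left(-2\right)^{2} - -2 - -5 - -10\right) = - 3 \left(4 + 2 + 5 + 10\right) = \left(-3\right) 21 = -63$)
$24 + \left(-1\right) \left(-33\right) F = 24 + \left(-1\right) \left(-33\right) \left(-63\right) = 24 + 33 \left(-63\right) = 24 - 2079 = -2055$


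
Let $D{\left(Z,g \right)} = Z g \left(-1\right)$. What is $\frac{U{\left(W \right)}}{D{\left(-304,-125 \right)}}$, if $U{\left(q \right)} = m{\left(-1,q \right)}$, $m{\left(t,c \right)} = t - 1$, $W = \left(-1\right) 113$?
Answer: $\frac{1}{19000} \approx 5.2632 \cdot 10^{-5}$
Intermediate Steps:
$W = -113$
$m{\left(t,c \right)} = -1 + t$
$D{\left(Z,g \right)} = - Z g$
$U{\left(q \right)} = -2$ ($U{\left(q \right)} = -1 - 1 = -2$)
$\frac{U{\left(W \right)}}{D{\left(-304,-125 \right)}} = - \frac{2}{\left(-1\right) \left(-304\right) \left(-125\right)} = - \frac{2}{-38000} = \left(-2\right) \left(- \frac{1}{38000}\right) = \frac{1}{19000}$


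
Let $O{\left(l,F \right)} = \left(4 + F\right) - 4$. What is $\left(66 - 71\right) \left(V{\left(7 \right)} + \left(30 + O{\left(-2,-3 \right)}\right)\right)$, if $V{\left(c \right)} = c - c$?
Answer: $-135$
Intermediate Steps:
$O{\left(l,F \right)} = F$
$V{\left(c \right)} = 0$
$\left(66 - 71\right) \left(V{\left(7 \right)} + \left(30 + O{\left(-2,-3 \right)}\right)\right) = \left(66 - 71\right) \left(0 + \left(30 - 3\right)\right) = - 5 \left(0 + 27\right) = \left(-5\right) 27 = -135$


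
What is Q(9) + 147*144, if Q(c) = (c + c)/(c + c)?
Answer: 21169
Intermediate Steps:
Q(c) = 1 (Q(c) = (2*c)/((2*c)) = (2*c)*(1/(2*c)) = 1)
Q(9) + 147*144 = 1 + 147*144 = 1 + 21168 = 21169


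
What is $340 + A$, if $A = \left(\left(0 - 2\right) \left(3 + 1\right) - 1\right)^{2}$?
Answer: $421$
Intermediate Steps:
$A = 81$ ($A = \left(\left(-2\right) 4 - 1\right)^{2} = \left(-8 - 1\right)^{2} = \left(-9\right)^{2} = 81$)
$340 + A = 340 + 81 = 421$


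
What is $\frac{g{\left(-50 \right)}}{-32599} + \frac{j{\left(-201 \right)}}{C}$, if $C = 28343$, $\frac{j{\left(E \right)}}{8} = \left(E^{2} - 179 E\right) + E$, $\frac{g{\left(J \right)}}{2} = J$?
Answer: $\frac{2838529724}{131993351} \approx 21.505$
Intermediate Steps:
$g{\left(J \right)} = 2 J$
$j{\left(E \right)} = - 1424 E + 8 E^{2}$ ($j{\left(E \right)} = 8 \left(\left(E^{2} - 179 E\right) + E\right) = 8 \left(E^{2} - 178 E\right) = - 1424 E + 8 E^{2}$)
$\frac{g{\left(-50 \right)}}{-32599} + \frac{j{\left(-201 \right)}}{C} = \frac{2 \left(-50\right)}{-32599} + \frac{8 \left(-201\right) \left(-178 - 201\right)}{28343} = \left(-100\right) \left(- \frac{1}{32599}\right) + 8 \left(-201\right) \left(-379\right) \frac{1}{28343} = \frac{100}{32599} + 609432 \cdot \frac{1}{28343} = \frac{100}{32599} + \frac{609432}{28343} = \frac{2838529724}{131993351}$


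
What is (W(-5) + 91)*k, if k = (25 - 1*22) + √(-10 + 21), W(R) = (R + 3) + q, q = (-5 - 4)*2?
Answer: 213 + 71*√11 ≈ 448.48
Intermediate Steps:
q = -18 (q = -9*2 = -18)
W(R) = -15 + R (W(R) = (R + 3) - 18 = (3 + R) - 18 = -15 + R)
k = 3 + √11 (k = (25 - 22) + √11 = 3 + √11 ≈ 6.3166)
(W(-5) + 91)*k = ((-15 - 5) + 91)*(3 + √11) = (-20 + 91)*(3 + √11) = 71*(3 + √11) = 213 + 71*√11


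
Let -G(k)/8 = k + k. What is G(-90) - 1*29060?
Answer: -27620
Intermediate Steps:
G(k) = -16*k (G(k) = -8*(k + k) = -16*k)
G(-90) - 1*29060 = -16*(-90) - 1*29060 = 1440 - 29060 = -27620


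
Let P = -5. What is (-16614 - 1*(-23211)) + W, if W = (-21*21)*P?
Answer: 8802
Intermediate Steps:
W = 2205 (W = -21*21*(-5) = -441*(-5) = 2205)
(-16614 - 1*(-23211)) + W = (-16614 - 1*(-23211)) + 2205 = (-16614 + 23211) + 2205 = 6597 + 2205 = 8802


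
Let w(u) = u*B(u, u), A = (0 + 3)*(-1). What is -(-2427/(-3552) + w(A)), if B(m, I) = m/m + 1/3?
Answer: 3927/1184 ≈ 3.3167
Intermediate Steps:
B(m, I) = 4/3 (B(m, I) = 1 + 1*(⅓) = 1 + ⅓ = 4/3)
A = -3 (A = 3*(-1) = -3)
w(u) = 4*u/3 (w(u) = u*(4/3) = 4*u/3)
-(-2427/(-3552) + w(A)) = -(-2427/(-3552) + (4/3)*(-3)) = -(-2427*(-1/3552) - 4) = -(809/1184 - 4) = -1*(-3927/1184) = 3927/1184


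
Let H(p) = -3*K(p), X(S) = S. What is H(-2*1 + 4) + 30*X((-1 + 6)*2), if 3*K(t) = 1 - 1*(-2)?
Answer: 297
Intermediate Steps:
K(t) = 1 (K(t) = (1 - 1*(-2))/3 = (1 + 2)/3 = (⅓)*3 = 1)
H(p) = -3 (H(p) = -3*1 = -3)
H(-2*1 + 4) + 30*X((-1 + 6)*2) = -3 + 30*((-1 + 6)*2) = -3 + 30*(5*2) = -3 + 30*10 = -3 + 300 = 297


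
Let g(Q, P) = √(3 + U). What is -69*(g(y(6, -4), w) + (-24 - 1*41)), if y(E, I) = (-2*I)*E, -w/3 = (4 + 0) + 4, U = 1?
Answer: 4347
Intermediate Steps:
w = -24 (w = -3*((4 + 0) + 4) = -3*(4 + 4) = -3*8 = -24)
y(E, I) = -2*E*I
g(Q, P) = 2 (g(Q, P) = √(3 + 1) = √4 = 2)
-69*(g(y(6, -4), w) + (-24 - 1*41)) = -69*(2 + (-24 - 1*41)) = -69*(2 + (-24 - 41)) = -69*(2 - 65) = -69*(-63) = 4347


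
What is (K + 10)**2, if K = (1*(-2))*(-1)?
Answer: 144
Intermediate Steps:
K = 2 (K = -2*(-1) = 2)
(K + 10)**2 = (2 + 10)**2 = 12**2 = 144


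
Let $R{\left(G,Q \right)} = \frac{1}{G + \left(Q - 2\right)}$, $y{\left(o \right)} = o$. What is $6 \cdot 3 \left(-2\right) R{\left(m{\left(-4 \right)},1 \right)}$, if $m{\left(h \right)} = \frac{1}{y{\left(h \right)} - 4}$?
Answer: $32$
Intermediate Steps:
$m{\left(h \right)} = \frac{1}{-4 + h}$ ($m{\left(h \right)} = \frac{1}{h - 4} = \frac{1}{-4 + h}$)
$R{\left(G,Q \right)} = \frac{1}{-2 + G + Q}$ ($R{\left(G,Q \right)} = \frac{1}{G + \left(-2 + Q\right)} = \frac{1}{-2 + G + Q}$)
$6 \cdot 3 \left(-2\right) R{\left(m{\left(-4 \right)},1 \right)} = \frac{6 \cdot 3 \left(-2\right)}{-2 + \frac{1}{-4 - 4} + 1} = \frac{18 \left(-2\right)}{-2 + \frac{1}{-8} + 1} = - \frac{36}{-2 - \frac{1}{8} + 1} = - \frac{36}{- \frac{9}{8}} = \left(-36\right) \left(- \frac{8}{9}\right) = 32$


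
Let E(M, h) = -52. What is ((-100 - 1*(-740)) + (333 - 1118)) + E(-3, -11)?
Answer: -197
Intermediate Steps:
((-100 - 1*(-740)) + (333 - 1118)) + E(-3, -11) = ((-100 - 1*(-740)) + (333 - 1118)) - 52 = ((-100 + 740) - 785) - 52 = (640 - 785) - 52 = -145 - 52 = -197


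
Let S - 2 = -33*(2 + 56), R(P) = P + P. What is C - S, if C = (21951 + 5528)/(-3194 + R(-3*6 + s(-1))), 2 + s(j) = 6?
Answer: 6132985/3222 ≈ 1903.5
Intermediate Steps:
s(j) = 4 (s(j) = -2 + 6 = 4)
R(P) = 2*P
C = -27479/3222 (C = (21951 + 5528)/(-3194 + 2*(-3*6 + 4)) = 27479/(-3194 + 2*(-18 + 4)) = 27479/(-3194 + 2*(-14)) = 27479/(-3194 - 28) = 27479/(-3222) = 27479*(-1/3222) = -27479/3222 ≈ -8.5285)
S = -1912 (S = 2 - 33*(2 + 56) = 2 - 33*58 = 2 - 1914 = -1912)
C - S = -27479/3222 - 1*(-1912) = -27479/3222 + 1912 = 6132985/3222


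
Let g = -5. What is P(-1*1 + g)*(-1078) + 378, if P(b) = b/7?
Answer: 1302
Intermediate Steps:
P(b) = b/7 (P(b) = b*(⅐) = b/7)
P(-1*1 + g)*(-1078) + 378 = ((-1*1 - 5)/7)*(-1078) + 378 = ((-1 - 5)/7)*(-1078) + 378 = ((⅐)*(-6))*(-1078) + 378 = -6/7*(-1078) + 378 = 924 + 378 = 1302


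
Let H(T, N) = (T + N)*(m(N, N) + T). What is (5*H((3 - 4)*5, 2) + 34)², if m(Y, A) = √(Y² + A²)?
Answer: 13681 - 6540*√2 ≈ 4432.0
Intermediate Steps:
m(Y, A) = √(A² + Y²)
H(T, N) = (N + T)*(T + √2*√(N²)) (H(T, N) = (T + N)*(√(N² + N²) + T) = (N + T)*(√(2*N²) + T) = (N + T)*(√2*√(N²) + T) = (N + T)*(T + √2*√(N²)))
(5*H((3 - 4)*5, 2) + 34)² = (5*(((3 - 4)*5)² + 2*((3 - 4)*5) + 2*√2*√(2²) + ((3 - 4)*5)*√2*√(2²)) + 34)² = (5*((-1*5)² + 2*(-1*5) + 2*√2*√4 + (-1*5)*√2*√4) + 34)² = (5*((-5)² + 2*(-5) + 2*√2*2 - 5*√2*2) + 34)² = (5*(25 - 10 + 4*√2 - 10*√2) + 34)² = (5*(15 - 6*√2) + 34)² = ((75 - 30*√2) + 34)² = (109 - 30*√2)²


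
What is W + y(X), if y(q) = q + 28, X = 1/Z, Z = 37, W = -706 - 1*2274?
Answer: -109223/37 ≈ -2952.0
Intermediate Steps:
W = -2980 (W = -706 - 2274 = -2980)
X = 1/37 ≈ 0.027027
y(q) = 28 + q
W + y(X) = -2980 + (28 + 1/37) = -2980 + 1037/37 = -109223/37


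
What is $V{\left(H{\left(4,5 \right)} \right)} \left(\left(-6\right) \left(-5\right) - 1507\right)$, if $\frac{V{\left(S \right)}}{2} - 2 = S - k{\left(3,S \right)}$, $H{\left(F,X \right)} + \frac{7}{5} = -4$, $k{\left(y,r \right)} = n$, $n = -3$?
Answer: $\frac{5908}{5} \approx 1181.6$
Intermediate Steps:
$k{\left(y,r \right)} = -3$
$H{\left(F,X \right)} = - \frac{27}{5}$ ($H{\left(F,X \right)} = - \frac{7}{5} - 4 = - \frac{27}{5}$)
$V{\left(S \right)} = 10 + 2 S$ ($V{\left(S \right)} = 4 + 2 \left(S - -3\right) = 4 + 2 \left(S + 3\right) = 4 + 2 \left(3 + S\right) = 4 + \left(6 + 2 S\right) = 10 + 2 S$)
$V{\left(H{\left(4,5 \right)} \right)} \left(\left(-6\right) \left(-5\right) - 1507\right) = \left(10 + 2 \left(- \frac{27}{5}\right)\right) \left(\left(-6\right) \left(-5\right) - 1507\right) = \left(10 - \frac{54}{5}\right) \left(30 - 1507\right) = \left(- \frac{4}{5}\right) \left(-1477\right) = \frac{5908}{5}$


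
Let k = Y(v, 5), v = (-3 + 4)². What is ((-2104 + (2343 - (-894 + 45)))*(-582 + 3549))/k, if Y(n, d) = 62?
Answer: 1614048/31 ≈ 52066.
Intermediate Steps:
v = 1 (v = 1² = 1)
k = 62
((-2104 + (2343 - (-894 + 45)))*(-582 + 3549))/k = ((-2104 + (2343 - (-894 + 45)))*(-582 + 3549))/62 = ((-2104 + (2343 - 1*(-849)))*2967)*(1/62) = ((-2104 + (2343 + 849))*2967)*(1/62) = ((-2104 + 3192)*2967)*(1/62) = (1088*2967)*(1/62) = 3228096*(1/62) = 1614048/31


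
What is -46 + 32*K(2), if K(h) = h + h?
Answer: 82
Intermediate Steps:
K(h) = 2*h
-46 + 32*K(2) = -46 + 32*(2*2) = -46 + 32*4 = -46 + 128 = 82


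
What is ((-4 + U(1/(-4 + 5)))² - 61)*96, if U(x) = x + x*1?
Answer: -5472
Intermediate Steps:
U(x) = 2*x (U(x) = x + x = 2*x)
((-4 + U(1/(-4 + 5)))² - 61)*96 = ((-4 + 2/(-4 + 5))² - 61)*96 = ((-4 + 2/1)² - 61)*96 = ((-4 + 2*1)² - 61)*96 = ((-4 + 2)² - 61)*96 = ((-2)² - 61)*96 = (4 - 61)*96 = -57*96 = -5472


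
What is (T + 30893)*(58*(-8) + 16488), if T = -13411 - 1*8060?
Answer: 150978128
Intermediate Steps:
T = -21471 (T = -13411 - 8060 = -21471)
(T + 30893)*(58*(-8) + 16488) = (-21471 + 30893)*(58*(-8) + 16488) = 9422*(-464 + 16488) = 9422*16024 = 150978128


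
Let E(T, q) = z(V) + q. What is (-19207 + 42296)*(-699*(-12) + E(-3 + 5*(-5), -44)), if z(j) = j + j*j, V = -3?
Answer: 192793150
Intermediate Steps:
z(j) = j + j**2
E(T, q) = 6 + q (E(T, q) = -3*(1 - 3) + q = -3*(-2) + q = 6 + q)
(-19207 + 42296)*(-699*(-12) + E(-3 + 5*(-5), -44)) = (-19207 + 42296)*(-699*(-12) + (6 - 44)) = 23089*(8388 - 38) = 23089*8350 = 192793150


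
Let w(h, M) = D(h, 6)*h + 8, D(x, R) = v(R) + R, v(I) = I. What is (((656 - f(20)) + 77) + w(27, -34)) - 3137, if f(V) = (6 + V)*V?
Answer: -2592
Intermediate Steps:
f(V) = V*(6 + V)
D(x, R) = 2*R (D(x, R) = R + R = 2*R)
w(h, M) = 8 + 12*h (w(h, M) = (2*6)*h + 8 = 12*h + 8 = 8 + 12*h)
(((656 - f(20)) + 77) + w(27, -34)) - 3137 = (((656 - 20*(6 + 20)) + 77) + (8 + 12*27)) - 3137 = (((656 - 20*26) + 77) + (8 + 324)) - 3137 = (((656 - 1*520) + 77) + 332) - 3137 = (((656 - 520) + 77) + 332) - 3137 = ((136 + 77) + 332) - 3137 = (213 + 332) - 3137 = 545 - 3137 = -2592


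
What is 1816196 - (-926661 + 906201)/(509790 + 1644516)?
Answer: 59282453946/32641 ≈ 1.8162e+6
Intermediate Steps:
1816196 - (-926661 + 906201)/(509790 + 1644516) = 1816196 - (-20460)/2154306 = 1816196 - 1*(-310/32641) = 1816196 + 310/32641 = 59282453946/32641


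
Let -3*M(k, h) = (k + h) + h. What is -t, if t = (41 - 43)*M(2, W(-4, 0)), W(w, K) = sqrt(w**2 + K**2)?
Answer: -20/3 ≈ -6.6667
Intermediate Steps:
W(w, K) = sqrt(K**2 + w**2)
M(k, h) = -2*h/3 - k/3 (M(k, h) = -((k + h) + h)/3 = -((h + k) + h)/3 = -(k + 2*h)/3 = -2*h/3 - k/3)
t = 20/3 (t = (41 - 43)*(-2*sqrt(0**2 + (-4)**2)/3 - 1/3*2) = -2*(-2*sqrt(0 + 16)/3 - 2/3) = -2*(-2*sqrt(16)/3 - 2/3) = -2*(-2/3*4 - 2/3) = -2*(-8/3 - 2/3) = -2*(-10/3) = 20/3 ≈ 6.6667)
-t = -1*20/3 = -20/3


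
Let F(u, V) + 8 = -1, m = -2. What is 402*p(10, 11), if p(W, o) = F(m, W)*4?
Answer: -14472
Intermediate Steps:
F(u, V) = -9 (F(u, V) = -8 - 1 = -9)
p(W, o) = -36 (p(W, o) = -9*4 = -36)
402*p(10, 11) = 402*(-36) = -14472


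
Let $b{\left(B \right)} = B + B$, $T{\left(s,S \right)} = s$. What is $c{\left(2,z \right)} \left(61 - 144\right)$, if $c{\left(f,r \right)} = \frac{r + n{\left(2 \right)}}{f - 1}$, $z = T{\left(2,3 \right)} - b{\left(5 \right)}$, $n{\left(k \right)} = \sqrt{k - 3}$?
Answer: $664 - 83 i \approx 664.0 - 83.0 i$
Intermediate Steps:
$n{\left(k \right)} = \sqrt{-3 + k}$
$b{\left(B \right)} = 2 B$
$z = -8$ ($z = 2 - 2 \cdot 5 = 2 - 10 = -8$)
$c{\left(f,r \right)} = \frac{i + r}{-1 + f}$ ($c{\left(f,r \right)} = \frac{r + \sqrt{-3 + 2}}{f - 1} = \frac{r + \sqrt{-1}}{-1 + f} = \frac{r + i}{-1 + f} = \frac{i + r}{-1 + f}$)
$c{\left(2,z \right)} \left(61 - 144\right) = \frac{i - 8}{-1 + 2} \left(61 - 144\right) = \frac{-8 + i}{1} \left(61 - 144\right) = 1 \left(-8 + i\right) \left(-83\right) = \left(-8 + i\right) \left(-83\right) = 664 - 83 i$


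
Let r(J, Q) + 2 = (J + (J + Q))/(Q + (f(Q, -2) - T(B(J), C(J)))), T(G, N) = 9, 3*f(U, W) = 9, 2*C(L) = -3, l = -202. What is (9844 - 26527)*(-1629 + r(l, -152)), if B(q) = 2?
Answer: 2144949993/79 ≈ 2.7151e+7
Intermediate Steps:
C(L) = -3/2 (C(L) = (½)*(-3) = -3/2)
f(U, W) = 3 (f(U, W) = (⅓)*9 = 3)
r(J, Q) = -2 + (Q + 2*J)/(-6 + Q) (r(J, Q) = -2 + (J + (J + Q))/(Q + (3 - 1*9)) = -2 + (Q + 2*J)/(Q + (3 - 9)) = -2 + (Q + 2*J)/(Q - 6) = -2 + (Q + 2*J)/(-6 + Q))
(9844 - 26527)*(-1629 + r(l, -152)) = (9844 - 26527)*(-1629 + (12 - 1*(-152) + 2*(-202))/(-6 - 152)) = -16683*(-1629 + (12 + 152 - 404)/(-158)) = -16683*(-1629 - 1/158*(-240)) = -16683*(-1629 + 120/79) = -16683*(-128571/79) = 2144949993/79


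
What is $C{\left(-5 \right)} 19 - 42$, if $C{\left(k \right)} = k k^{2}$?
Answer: $-2417$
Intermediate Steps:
$C{\left(k \right)} = k^{3}$
$C{\left(-5 \right)} 19 - 42 = \left(-5\right)^{3} \cdot 19 - 42 = \left(-125\right) 19 - 42 = -2375 - 42 = -2417$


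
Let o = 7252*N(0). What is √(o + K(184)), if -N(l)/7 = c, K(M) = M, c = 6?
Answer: 20*I*√761 ≈ 551.72*I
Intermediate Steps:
N(l) = -42 (N(l) = -7*6 = -42)
o = -304584 (o = 7252*(-42) = -304584)
√(o + K(184)) = √(-304584 + 184) = √(-304400) = 20*I*√761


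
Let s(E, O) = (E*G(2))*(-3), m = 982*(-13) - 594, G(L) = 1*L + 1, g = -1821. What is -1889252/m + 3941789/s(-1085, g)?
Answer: 3555542341/6523020 ≈ 545.08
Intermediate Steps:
G(L) = 1 + L (G(L) = L + 1 = 1 + L)
m = -13360 (m = -12766 - 594 = -13360)
s(E, O) = -9*E (s(E, O) = (E*(1 + 2))*(-3) = (E*3)*(-3) = (3*E)*(-3) = -9*E)
-1889252/m + 3941789/s(-1085, g) = -1889252/(-13360) + 3941789/((-9*(-1085))) = -1889252*(-1/13360) + 3941789/9765 = 472313/3340 + 3941789*(1/9765) = 472313/3340 + 3941789/9765 = 3555542341/6523020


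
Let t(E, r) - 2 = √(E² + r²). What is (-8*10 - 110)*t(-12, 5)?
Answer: -2850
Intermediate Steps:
t(E, r) = 2 + √(E² + r²)
(-8*10 - 110)*t(-12, 5) = (-8*10 - 110)*(2 + √((-12)² + 5²)) = (-80 - 110)*(2 + √(144 + 25)) = -190*(2 + √169) = -190*(2 + 13) = -190*15 = -2850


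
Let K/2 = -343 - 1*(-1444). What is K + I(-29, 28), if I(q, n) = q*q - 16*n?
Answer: 2595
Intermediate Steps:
I(q, n) = q**2 - 16*n
K = 2202 (K = 2*(-343 - 1*(-1444)) = 2*(-343 + 1444) = 2*1101 = 2202)
K + I(-29, 28) = 2202 + ((-29)**2 - 16*28) = 2202 + (841 - 448) = 2202 + 393 = 2595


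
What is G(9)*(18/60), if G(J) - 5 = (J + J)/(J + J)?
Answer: 9/5 ≈ 1.8000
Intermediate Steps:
G(J) = 6 (G(J) = 5 + (J + J)/(J + J) = 5 + (2*J)/((2*J)) = 5 + (2*J)*(1/(2*J)) = 5 + 1 = 6)
G(9)*(18/60) = 6*(18/60) = 6*(18*(1/60)) = 6*(3/10) = 9/5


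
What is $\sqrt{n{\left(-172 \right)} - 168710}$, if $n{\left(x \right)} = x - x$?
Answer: $i \sqrt{168710} \approx 410.74 i$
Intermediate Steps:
$n{\left(x \right)} = 0$
$\sqrt{n{\left(-172 \right)} - 168710} = \sqrt{0 - 168710} = \sqrt{-168710} = i \sqrt{168710}$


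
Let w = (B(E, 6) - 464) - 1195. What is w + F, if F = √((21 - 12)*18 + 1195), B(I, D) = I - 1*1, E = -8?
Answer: -1668 + √1357 ≈ -1631.2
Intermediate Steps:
B(I, D) = -1 + I (B(I, D) = I - 1 = -1 + I)
F = √1357 (F = √(9*18 + 1195) = √(162 + 1195) = √1357 ≈ 36.837)
w = -1668 (w = ((-1 - 8) - 464) - 1195 = (-9 - 464) - 1195 = -473 - 1195 = -1668)
w + F = -1668 + √1357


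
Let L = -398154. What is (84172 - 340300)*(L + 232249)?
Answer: 42492915840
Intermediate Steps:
(84172 - 340300)*(L + 232249) = (84172 - 340300)*(-398154 + 232249) = -256128*(-165905) = 42492915840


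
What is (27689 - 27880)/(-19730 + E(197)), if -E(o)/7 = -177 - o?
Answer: 191/17112 ≈ 0.011162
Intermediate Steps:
E(o) = 1239 + 7*o (E(o) = -7*(-177 - o) = 1239 + 7*o)
(27689 - 27880)/(-19730 + E(197)) = (27689 - 27880)/(-19730 + (1239 + 7*197)) = -191/(-19730 + (1239 + 1379)) = -191/(-19730 + 2618) = -191/(-17112) = -191*(-1/17112) = 191/17112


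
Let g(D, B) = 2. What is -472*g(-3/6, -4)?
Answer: -944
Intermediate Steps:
-472*g(-3/6, -4) = -472*2 = -944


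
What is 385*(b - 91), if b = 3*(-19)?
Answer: -56980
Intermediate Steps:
b = -57
385*(b - 91) = 385*(-57 - 91) = 385*(-148) = -56980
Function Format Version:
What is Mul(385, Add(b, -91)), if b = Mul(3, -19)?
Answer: -56980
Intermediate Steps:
b = -57
Mul(385, Add(b, -91)) = Mul(385, Add(-57, -91)) = Mul(385, -148) = -56980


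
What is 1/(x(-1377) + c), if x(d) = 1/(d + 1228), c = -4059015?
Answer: -149/604793236 ≈ -2.4637e-7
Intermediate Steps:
x(d) = 1/(1228 + d)
1/(x(-1377) + c) = 1/(1/(1228 - 1377) - 4059015) = 1/(1/(-149) - 4059015) = 1/(-1/149 - 4059015) = 1/(-604793236/149) = -149/604793236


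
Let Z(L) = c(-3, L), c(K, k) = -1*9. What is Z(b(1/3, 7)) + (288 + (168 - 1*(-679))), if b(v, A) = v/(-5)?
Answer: 1126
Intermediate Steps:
c(K, k) = -9
b(v, A) = -v/5 (b(v, A) = v*(-⅕) = -v/5)
Z(L) = -9
Z(b(1/3, 7)) + (288 + (168 - 1*(-679))) = -9 + (288 + (168 - 1*(-679))) = -9 + (288 + (168 + 679)) = -9 + (288 + 847) = -9 + 1135 = 1126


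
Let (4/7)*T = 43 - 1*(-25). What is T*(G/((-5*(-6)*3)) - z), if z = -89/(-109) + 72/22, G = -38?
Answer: -28966504/53955 ≈ -536.86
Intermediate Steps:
z = 4903/1199 (z = -89*(-1/109) + 72*(1/22) = 89/109 + 36/11 = 4903/1199 ≈ 4.0892)
T = 119 (T = 7*(43 - 1*(-25))/4 = 7*(43 + 25)/4 = (7/4)*68 = 119)
T*(G/((-5*(-6)*3)) - z) = 119*(-38/(-5*(-6)*3) - 1*4903/1199) = 119*(-38/(30*3) - 4903/1199) = 119*(-38/90 - 4903/1199) = 119*(-38*1/90 - 4903/1199) = 119*(-19/45 - 4903/1199) = 119*(-243416/53955) = -28966504/53955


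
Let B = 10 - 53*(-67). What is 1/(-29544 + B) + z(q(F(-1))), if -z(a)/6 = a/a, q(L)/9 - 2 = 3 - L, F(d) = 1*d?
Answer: -155899/25983 ≈ -6.0000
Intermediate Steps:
F(d) = d
q(L) = 45 - 9*L (q(L) = 18 + 9*(3 - L) = 18 + (27 - 9*L) = 45 - 9*L)
z(a) = -6 (z(a) = -6*a/a = -6*1 = -6)
B = 3561 (B = 10 + 3551 = 3561)
1/(-29544 + B) + z(q(F(-1))) = 1/(-29544 + 3561) - 6 = 1/(-25983) - 6 = -1/25983 - 6 = -155899/25983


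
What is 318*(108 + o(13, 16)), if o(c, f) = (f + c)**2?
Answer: 301782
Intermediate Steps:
o(c, f) = (c + f)**2
318*(108 + o(13, 16)) = 318*(108 + (13 + 16)**2) = 318*(108 + 29**2) = 318*(108 + 841) = 318*949 = 301782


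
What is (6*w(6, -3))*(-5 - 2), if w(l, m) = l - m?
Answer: -378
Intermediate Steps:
(6*w(6, -3))*(-5 - 2) = (6*(6 - 1*(-3)))*(-5 - 2) = (6*(6 + 3))*(-7) = (6*9)*(-7) = 54*(-7) = -378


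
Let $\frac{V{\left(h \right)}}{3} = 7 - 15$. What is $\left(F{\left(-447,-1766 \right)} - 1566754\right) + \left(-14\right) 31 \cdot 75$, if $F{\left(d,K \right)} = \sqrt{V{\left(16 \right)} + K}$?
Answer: $-1599304 + i \sqrt{1790} \approx -1.5993 \cdot 10^{6} + 42.308 i$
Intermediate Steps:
$V{\left(h \right)} = -24$ ($V{\left(h \right)} = 3 \left(7 - 15\right) = 3 \left(-8\right) = -24$)
$F{\left(d,K \right)} = \sqrt{-24 + K}$
$\left(F{\left(-447,-1766 \right)} - 1566754\right) + \left(-14\right) 31 \cdot 75 = \left(\sqrt{-24 - 1766} - 1566754\right) + \left(-14\right) 31 \cdot 75 = \left(\sqrt{-1790} - 1566754\right) - 32550 = \left(i \sqrt{1790} - 1566754\right) - 32550 = \left(-1566754 + i \sqrt{1790}\right) - 32550 = -1599304 + i \sqrt{1790}$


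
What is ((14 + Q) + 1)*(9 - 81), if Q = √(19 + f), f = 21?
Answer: -1080 - 144*√10 ≈ -1535.4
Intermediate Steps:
Q = 2*√10 (Q = √(19 + 21) = √40 = 2*√10 ≈ 6.3246)
((14 + Q) + 1)*(9 - 81) = ((14 + 2*√10) + 1)*(9 - 81) = (15 + 2*√10)*(-72) = -1080 - 144*√10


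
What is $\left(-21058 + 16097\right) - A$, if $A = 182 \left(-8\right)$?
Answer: $-3505$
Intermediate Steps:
$A = -1456$
$\left(-21058 + 16097\right) - A = \left(-21058 + 16097\right) - -1456 = -4961 + 1456 = -3505$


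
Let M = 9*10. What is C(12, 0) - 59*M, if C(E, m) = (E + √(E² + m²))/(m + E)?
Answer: -5308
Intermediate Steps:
C(E, m) = (E + √(E² + m²))/(E + m)
M = 90
C(12, 0) - 59*M = (12 + √(12² + 0²))/(12 + 0) - 59*90 = (12 + √(144 + 0))/12 - 5310 = (12 + √144)/12 - 5310 = (12 + 12)/12 - 5310 = (1/12)*24 - 5310 = 2 - 5310 = -5308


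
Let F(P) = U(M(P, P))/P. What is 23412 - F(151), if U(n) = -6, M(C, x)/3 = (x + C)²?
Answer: 3535218/151 ≈ 23412.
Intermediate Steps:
M(C, x) = 3*(C + x)² (M(C, x) = 3*(x + C)² = 3*(C + x)²)
F(P) = -6/P
23412 - F(151) = 23412 - (-6)/151 = 23412 - 1*(-6/151) = 23412 + 6/151 = 3535218/151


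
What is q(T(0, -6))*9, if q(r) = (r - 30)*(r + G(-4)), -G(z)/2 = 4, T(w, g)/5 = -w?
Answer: 2160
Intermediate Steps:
T(w, g) = -5*w (T(w, g) = 5*(-w) = -5*w)
G(z) = -8 (G(z) = -2*4 = -8)
q(r) = (-30 + r)*(-8 + r) (q(r) = (r - 30)*(r - 8) = (-30 + r)*(-8 + r))
q(T(0, -6))*9 = (240 + (-5*0)² - (-190)*0)*9 = (240 + 0² - 38*0)*9 = (240 + 0 + 0)*9 = 240*9 = 2160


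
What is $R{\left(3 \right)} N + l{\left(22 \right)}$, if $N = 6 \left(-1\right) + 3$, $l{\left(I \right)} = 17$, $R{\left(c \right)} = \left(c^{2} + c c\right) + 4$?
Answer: $-49$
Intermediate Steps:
$R{\left(c \right)} = 4 + 2 c^{2}$ ($R{\left(c \right)} = \left(c^{2} + c^{2}\right) + 4 = 2 c^{2} + 4 = 4 + 2 c^{2}$)
$N = -3$ ($N = -6 + 3 = -3$)
$R{\left(3 \right)} N + l{\left(22 \right)} = \left(4 + 2 \cdot 3^{2}\right) \left(-3\right) + 17 = \left(4 + 2 \cdot 9\right) \left(-3\right) + 17 = \left(4 + 18\right) \left(-3\right) + 17 = 22 \left(-3\right) + 17 = -66 + 17 = -49$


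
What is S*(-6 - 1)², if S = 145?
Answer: 7105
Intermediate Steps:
S*(-6 - 1)² = 145*(-6 - 1)² = 145*(-7)² = 145*49 = 7105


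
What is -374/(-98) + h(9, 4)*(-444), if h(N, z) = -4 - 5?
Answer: 195991/49 ≈ 3999.8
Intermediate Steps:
h(N, z) = -9
-374/(-98) + h(9, 4)*(-444) = -374/(-98) - 9*(-444) = -374*(-1/98) + 3996 = 187/49 + 3996 = 195991/49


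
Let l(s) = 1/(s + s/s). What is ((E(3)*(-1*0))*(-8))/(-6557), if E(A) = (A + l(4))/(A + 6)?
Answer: 0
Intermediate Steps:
l(s) = 1/(1 + s) (l(s) = 1/(s + 1) = 1/(1 + s))
E(A) = (⅕ + A)/(6 + A) (E(A) = (A + 1/(1 + 4))/(A + 6) = (A + 1/5)/(6 + A) = (A + ⅕)/(6 + A) = (⅕ + A)/(6 + A))
((E(3)*(-1*0))*(-8))/(-6557) = ((((⅕ + 3)/(6 + 3))*(-1*0))*(-8))/(-6557) = ((((16/5)/9)*0)*(-8))*(-1/6557) = ((((⅑)*(16/5))*0)*(-8))*(-1/6557) = (((16/45)*0)*(-8))*(-1/6557) = (0*(-8))*(-1/6557) = 0*(-1/6557) = 0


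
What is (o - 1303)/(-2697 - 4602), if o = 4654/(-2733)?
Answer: 3565753/19948167 ≈ 0.17875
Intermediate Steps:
o = -4654/2733 (o = 4654*(-1/2733) = -4654/2733 ≈ -1.7029)
(o - 1303)/(-2697 - 4602) = (-4654/2733 - 1303)/(-2697 - 4602) = -3565753/2733/(-7299) = -3565753/2733*(-1/7299) = 3565753/19948167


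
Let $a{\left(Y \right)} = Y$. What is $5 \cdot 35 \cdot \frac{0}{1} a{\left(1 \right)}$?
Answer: $0$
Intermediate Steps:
$5 \cdot 35 \cdot \frac{0}{1} a{\left(1 \right)} = 5 \cdot 35 \cdot \frac{0}{1} \cdot 1 = 175 \cdot 0 \cdot 1 \cdot 1 = 175 \cdot 0 \cdot 1 = 175 \cdot 0 = 0$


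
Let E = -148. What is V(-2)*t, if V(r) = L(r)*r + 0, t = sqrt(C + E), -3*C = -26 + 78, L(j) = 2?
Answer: -16*I*sqrt(93)/3 ≈ -51.433*I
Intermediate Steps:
C = -52/3 (C = -(-26 + 78)/3 = -1/3*52 = -52/3 ≈ -17.333)
t = 4*I*sqrt(93)/3 (t = sqrt(-52/3 - 148) = sqrt(-496/3) = 4*I*sqrt(93)/3 ≈ 12.858*I)
V(r) = 2*r (V(r) = 2*r + 0 = 2*r)
V(-2)*t = (2*(-2))*(4*I*sqrt(93)/3) = -16*I*sqrt(93)/3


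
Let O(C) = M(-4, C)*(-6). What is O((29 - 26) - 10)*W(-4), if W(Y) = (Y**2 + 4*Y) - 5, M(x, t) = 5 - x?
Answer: 270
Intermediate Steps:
O(C) = -54 (O(C) = (5 - 1*(-4))*(-6) = (5 + 4)*(-6) = 9*(-6) = -54)
W(Y) = -5 + Y**2 + 4*Y
O((29 - 26) - 10)*W(-4) = -54*(-5 + (-4)**2 + 4*(-4)) = -54*(-5 + 16 - 16) = -54*(-5) = 270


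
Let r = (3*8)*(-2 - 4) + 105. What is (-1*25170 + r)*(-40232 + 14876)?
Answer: 639199404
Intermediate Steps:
r = -39 (r = 24*(-6) + 105 = -144 + 105 = -39)
(-1*25170 + r)*(-40232 + 14876) = (-1*25170 - 39)*(-40232 + 14876) = (-25170 - 39)*(-25356) = -25209*(-25356) = 639199404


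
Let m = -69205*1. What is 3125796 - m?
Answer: 3195001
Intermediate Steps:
m = -69205
3125796 - m = 3125796 - 1*(-69205) = 3125796 + 69205 = 3195001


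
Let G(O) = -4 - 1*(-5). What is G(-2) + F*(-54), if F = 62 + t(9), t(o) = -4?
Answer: -3131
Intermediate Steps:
G(O) = 1 (G(O) = -4 + 5 = 1)
F = 58 (F = 62 - 4 = 58)
G(-2) + F*(-54) = 1 + 58*(-54) = 1 - 3132 = -3131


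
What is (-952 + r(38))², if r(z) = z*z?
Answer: 242064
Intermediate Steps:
r(z) = z²
(-952 + r(38))² = (-952 + 38²)² = (-952 + 1444)² = 492² = 242064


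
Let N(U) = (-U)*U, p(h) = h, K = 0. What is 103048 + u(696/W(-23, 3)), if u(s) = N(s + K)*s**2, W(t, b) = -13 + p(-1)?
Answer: -14418760568/2401 ≈ -6.0053e+6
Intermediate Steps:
W(t, b) = -14 (W(t, b) = -13 - 1 = -14)
N(U) = -U**2
u(s) = -s**4 (u(s) = (-(s + 0)**2)*s**2 = (-s**2)*s**2 = -s**4)
103048 + u(696/W(-23, 3)) = 103048 - (696/(-14))**4 = 103048 - (696*(-1/14))**4 = 103048 - (-348/7)**4 = 103048 - 1*14666178816/2401 = 103048 - 14666178816/2401 = -14418760568/2401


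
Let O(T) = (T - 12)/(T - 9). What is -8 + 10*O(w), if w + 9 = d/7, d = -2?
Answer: 233/64 ≈ 3.6406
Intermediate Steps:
w = -65/7 (w = -9 - 2/7 = -65/7 ≈ -9.2857)
O(T) = (-12 + T)/(-9 + T)
-8 + 10*O(w) = -8 + 10*((-12 - 65/7)/(-9 - 65/7)) = -8 + 10*(-149/7/(-128/7)) = -8 + 10*(-7/128*(-149/7)) = -8 + 10*(149/128) = -8 + 745/64 = 233/64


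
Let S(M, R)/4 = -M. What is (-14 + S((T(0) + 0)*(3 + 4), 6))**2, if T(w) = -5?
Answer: 15876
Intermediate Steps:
S(M, R) = -4*M (S(M, R) = 4*(-M) = -4*M)
(-14 + S((T(0) + 0)*(3 + 4), 6))**2 = (-14 - 4*(-5 + 0)*(3 + 4))**2 = (-14 - (-20)*7)**2 = (-14 - 4*(-35))**2 = (-14 + 140)**2 = 126**2 = 15876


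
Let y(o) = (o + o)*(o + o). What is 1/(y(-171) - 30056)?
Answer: 1/86908 ≈ 1.1506e-5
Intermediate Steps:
y(o) = 4*o² (y(o) = (2*o)*(2*o) = 4*o²)
1/(y(-171) - 30056) = 1/(4*(-171)² - 30056) = 1/(4*29241 - 30056) = 1/(116964 - 30056) = 1/86908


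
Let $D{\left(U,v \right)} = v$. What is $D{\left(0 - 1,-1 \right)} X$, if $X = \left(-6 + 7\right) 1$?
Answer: $-1$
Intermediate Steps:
$X = 1$ ($X = 1 \cdot 1 = 1$)
$D{\left(0 - 1,-1 \right)} X = \left(-1\right) 1 = -1$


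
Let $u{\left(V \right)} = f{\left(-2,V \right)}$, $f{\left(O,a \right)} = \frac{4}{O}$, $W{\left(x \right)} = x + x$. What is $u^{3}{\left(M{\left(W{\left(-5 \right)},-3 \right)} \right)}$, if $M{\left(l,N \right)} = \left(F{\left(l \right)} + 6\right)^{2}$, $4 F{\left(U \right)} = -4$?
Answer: $-8$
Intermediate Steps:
$F{\left(U \right)} = -1$ ($F{\left(U \right)} = \frac{1}{4} \left(-4\right) = -1$)
$W{\left(x \right)} = 2 x$
$M{\left(l,N \right)} = 25$ ($M{\left(l,N \right)} = \left(-1 + 6\right)^{2} = 5^{2} = 25$)
$u{\left(V \right)} = -2$ ($u{\left(V \right)} = \frac{4}{-2} = 4 \left(- \frac{1}{2}\right) = -2$)
$u^{3}{\left(M{\left(W{\left(-5 \right)},-3 \right)} \right)} = \left(-2\right)^{3} = -8$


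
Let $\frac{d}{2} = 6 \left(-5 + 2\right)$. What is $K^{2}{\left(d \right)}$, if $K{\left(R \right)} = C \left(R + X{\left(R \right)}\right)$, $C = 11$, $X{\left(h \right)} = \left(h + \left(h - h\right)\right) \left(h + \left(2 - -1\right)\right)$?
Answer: $160579584$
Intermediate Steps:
$X{\left(h \right)} = h \left(3 + h\right)$ ($X{\left(h \right)} = \left(h + 0\right) \left(h + \left(2 + 1\right)\right) = h \left(h + 3\right) = h \left(3 + h\right)$)
$d = -36$ ($d = 2 \cdot 6 \left(-5 + 2\right) = 2 \cdot 6 \left(-3\right) = 2 \left(-18\right) = -36$)
$K{\left(R \right)} = 11 R + 11 R \left(3 + R\right)$ ($K{\left(R \right)} = 11 \left(R + R \left(3 + R\right)\right) = 11 R + 11 R \left(3 + R\right)$)
$K^{2}{\left(d \right)} = \left(11 \left(-36\right) \left(4 - 36\right)\right)^{2} = \left(11 \left(-36\right) \left(-32\right)\right)^{2} = 12672^{2} = 160579584$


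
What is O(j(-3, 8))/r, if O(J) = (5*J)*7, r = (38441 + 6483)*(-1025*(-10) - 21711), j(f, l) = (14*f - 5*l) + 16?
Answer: 105/23403362 ≈ 4.4865e-6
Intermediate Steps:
j(f, l) = 16 - 5*l + 14*f (j(f, l) = (-5*l + 14*f) + 16 = 16 - 5*l + 14*f)
r = -514873964 (r = 44924*(10250 - 21711) = 44924*(-11461) = -514873964)
O(J) = 35*J
O(j(-3, 8))/r = (35*(16 - 5*8 + 14*(-3)))/(-514873964) = (35*(16 - 40 - 42))*(-1/514873964) = (35*(-66))*(-1/514873964) = -2310*(-1/514873964) = 105/23403362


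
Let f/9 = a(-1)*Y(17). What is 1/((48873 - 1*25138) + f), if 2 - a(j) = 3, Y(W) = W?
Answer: 1/23582 ≈ 4.2405e-5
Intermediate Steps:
a(j) = -1 (a(j) = 2 - 1*3 = 2 - 3 = -1)
f = -153 (f = 9*(-1*17) = 9*(-17) = -153)
1/((48873 - 1*25138) + f) = 1/((48873 - 1*25138) - 153) = 1/((48873 - 25138) - 153) = 1/(23735 - 153) = 1/23582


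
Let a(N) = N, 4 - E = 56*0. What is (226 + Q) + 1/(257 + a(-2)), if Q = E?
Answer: 58651/255 ≈ 230.00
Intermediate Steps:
E = 4 (E = 4 - 56*0 = 4 - 1*0 = 4 + 0 = 4)
Q = 4
(226 + Q) + 1/(257 + a(-2)) = (226 + 4) + 1/(257 - 2) = 230 + 1/255 = 58651/255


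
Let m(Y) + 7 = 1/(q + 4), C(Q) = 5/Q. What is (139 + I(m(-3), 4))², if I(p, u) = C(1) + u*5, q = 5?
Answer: 26896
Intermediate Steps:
m(Y) = -62/9 (m(Y) = -7 + 1/(5 + 4) = -7 + 1/9 = -7 + ⅑ = -62/9)
I(p, u) = 5 + 5*u (I(p, u) = 5/1 + u*5 = 5*1 + 5*u = 5 + 5*u)
(139 + I(m(-3), 4))² = (139 + (5 + 5*4))² = (139 + (5 + 20))² = (139 + 25)² = 164² = 26896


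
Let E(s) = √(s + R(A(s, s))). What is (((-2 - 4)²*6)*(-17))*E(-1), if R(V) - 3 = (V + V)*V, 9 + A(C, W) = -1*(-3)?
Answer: -3672*√74 ≈ -31588.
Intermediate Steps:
A(C, W) = -6 (A(C, W) = -9 - 1*(-3) = -9 + 3 = -6)
R(V) = 3 + 2*V² (R(V) = 3 + (V + V)*V = 3 + (2*V)*V = 3 + 2*V²)
E(s) = √(75 + s) (E(s) = √(s + (3 + 2*(-6)²)) = √(s + (3 + 2*36)) = √(s + (3 + 72)) = √(s + 75) = √(75 + s))
(((-2 - 4)²*6)*(-17))*E(-1) = (((-2 - 4)²*6)*(-17))*√(75 - 1) = (((-6)²*6)*(-17))*√74 = ((36*6)*(-17))*√74 = (216*(-17))*√74 = -3672*√74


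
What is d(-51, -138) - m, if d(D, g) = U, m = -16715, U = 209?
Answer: 16924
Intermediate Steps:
d(D, g) = 209
d(-51, -138) - m = 209 - 1*(-16715) = 209 + 16715 = 16924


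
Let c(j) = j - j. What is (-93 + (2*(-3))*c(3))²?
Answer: 8649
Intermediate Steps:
c(j) = 0
(-93 + (2*(-3))*c(3))² = (-93 + (2*(-3))*0)² = (-93 - 6*0)² = (-93 + 0)² = (-93)² = 8649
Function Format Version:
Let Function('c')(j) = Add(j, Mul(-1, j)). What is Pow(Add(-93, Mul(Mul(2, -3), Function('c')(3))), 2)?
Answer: 8649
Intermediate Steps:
Function('c')(j) = 0
Pow(Add(-93, Mul(Mul(2, -3), Function('c')(3))), 2) = Pow(Add(-93, Mul(Mul(2, -3), 0)), 2) = Pow(Add(-93, Mul(-6, 0)), 2) = Pow(Add(-93, 0), 2) = Pow(-93, 2) = 8649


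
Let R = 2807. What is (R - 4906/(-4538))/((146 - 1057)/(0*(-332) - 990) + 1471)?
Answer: 6307820640/3306389069 ≈ 1.9078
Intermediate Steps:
(R - 4906/(-4538))/((146 - 1057)/(0*(-332) - 990) + 1471) = (2807 - 4906/(-4538))/((146 - 1057)/(0*(-332) - 990) + 1471) = (2807 - 4906*(-1/4538))/(-911/(0 - 990) + 1471) = (2807 + 2453/2269)/(-911/(-990) + 1471) = 6371536/(2269*(-911*(-1/990) + 1471)) = 6371536/(2269*(911/990 + 1471)) = 6371536/(2269*(1457201/990)) = (6371536/2269)*(990/1457201) = 6307820640/3306389069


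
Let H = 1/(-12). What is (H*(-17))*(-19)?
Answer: -323/12 ≈ -26.917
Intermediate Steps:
H = -1/12 ≈ -0.083333
(H*(-17))*(-19) = -1/12*(-17)*(-19) = (17/12)*(-19) = -323/12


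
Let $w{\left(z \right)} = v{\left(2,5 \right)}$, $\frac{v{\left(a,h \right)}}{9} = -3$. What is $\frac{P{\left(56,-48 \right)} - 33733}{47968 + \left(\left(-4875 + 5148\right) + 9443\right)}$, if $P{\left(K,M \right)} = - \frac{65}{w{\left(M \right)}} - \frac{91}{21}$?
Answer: $- \frac{910843}{1557468} \approx -0.58482$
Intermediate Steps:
$v{\left(a,h \right)} = -27$ ($v{\left(a,h \right)} = 9 \left(-3\right) = -27$)
$w{\left(z \right)} = -27$
$P{\left(K,M \right)} = - \frac{52}{27}$ ($P{\left(K,M \right)} = - \frac{65}{-27} - \frac{91}{21} = \left(-65\right) \left(- \frac{1}{27}\right) - \frac{13}{3} = \frac{65}{27} - \frac{13}{3} = - \frac{52}{27}$)
$\frac{P{\left(56,-48 \right)} - 33733}{47968 + \left(\left(-4875 + 5148\right) + 9443\right)} = \frac{- \frac{52}{27} - 33733}{47968 + \left(\left(-4875 + 5148\right) + 9443\right)} = - \frac{910843}{27 \left(47968 + \left(273 + 9443\right)\right)} = - \frac{910843}{27 \left(47968 + 9716\right)} = - \frac{910843}{27 \cdot 57684} = \left(- \frac{910843}{27}\right) \frac{1}{57684} = - \frac{910843}{1557468}$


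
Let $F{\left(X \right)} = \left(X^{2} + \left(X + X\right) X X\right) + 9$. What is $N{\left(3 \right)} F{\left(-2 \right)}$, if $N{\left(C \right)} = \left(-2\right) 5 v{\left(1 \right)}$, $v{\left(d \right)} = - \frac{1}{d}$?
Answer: $-30$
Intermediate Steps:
$N{\left(C \right)} = 10$ ($N{\left(C \right)} = \left(-2\right) 5 \left(- 1^{-1}\right) = - 10 \left(\left(-1\right) 1\right) = \left(-10\right) \left(-1\right) = 10$)
$F{\left(X \right)} = 9 + X^{2} + 2 X^{3}$ ($F{\left(X \right)} = \left(X^{2} + 2 X X X\right) + 9 = \left(X^{2} + 2 X^{2} X\right) + 9 = \left(X^{2} + 2 X^{3}\right) + 9 = 9 + X^{2} + 2 X^{3}$)
$N{\left(3 \right)} F{\left(-2 \right)} = 10 \left(9 + \left(-2\right)^{2} + 2 \left(-2\right)^{3}\right) = 10 \left(9 + 4 + 2 \left(-8\right)\right) = 10 \left(9 + 4 - 16\right) = 10 \left(-3\right) = -30$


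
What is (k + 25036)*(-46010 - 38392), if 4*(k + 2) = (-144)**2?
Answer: -2550459636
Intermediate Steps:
k = 5182 (k = -2 + (1/4)*(-144)**2 = -2 + (1/4)*20736 = -2 + 5184 = 5182)
(k + 25036)*(-46010 - 38392) = (5182 + 25036)*(-46010 - 38392) = 30218*(-84402) = -2550459636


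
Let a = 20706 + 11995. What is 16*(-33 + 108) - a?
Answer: -31501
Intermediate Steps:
a = 32701
16*(-33 + 108) - a = 16*(-33 + 108) - 1*32701 = 16*75 - 32701 = 1200 - 32701 = -31501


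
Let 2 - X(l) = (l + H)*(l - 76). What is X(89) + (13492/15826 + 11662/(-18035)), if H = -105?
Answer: 29998683254/142710955 ≈ 210.21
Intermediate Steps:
X(l) = 2 - (-105 + l)*(-76 + l) (X(l) = 2 - (l - 105)*(l - 76) = 2 - (-105 + l)*(-76 + l))
X(89) + (13492/15826 + 11662/(-18035)) = (-7978 - 1*89² + 181*89) + (13492/15826 + 11662/(-18035)) = (-7978 - 1*7921 + 16109) + (13492*(1/15826) + 11662*(-1/18035)) = (-7978 - 7921 + 16109) + (6746/7913 - 11662/18035) = 210 + 29382704/142710955 = 29998683254/142710955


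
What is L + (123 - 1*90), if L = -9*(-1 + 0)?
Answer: 42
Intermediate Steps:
L = 9 (L = -9*(-1) = 9)
L + (123 - 1*90) = 9 + (123 - 1*90) = 9 + (123 - 90) = 9 + 33 = 42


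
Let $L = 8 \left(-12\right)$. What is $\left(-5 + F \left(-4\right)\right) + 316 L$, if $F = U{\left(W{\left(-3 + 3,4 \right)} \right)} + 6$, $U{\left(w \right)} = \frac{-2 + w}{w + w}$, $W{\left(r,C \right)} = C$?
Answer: $-30366$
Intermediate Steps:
$U{\left(w \right)} = \frac{-2 + w}{2 w}$
$F = \frac{25}{4}$ ($F = \frac{-2 + 4}{2 \cdot 4} + 6 = \frac{1}{2} \cdot \frac{1}{4} \cdot 2 + 6 = \frac{1}{4} + 6 = \frac{25}{4} \approx 6.25$)
$L = -96$
$\left(-5 + F \left(-4\right)\right) + 316 L = \left(-5 + \frac{25}{4} \left(-4\right)\right) + 316 \left(-96\right) = \left(-5 - 25\right) - 30336 = -30 - 30336 = -30366$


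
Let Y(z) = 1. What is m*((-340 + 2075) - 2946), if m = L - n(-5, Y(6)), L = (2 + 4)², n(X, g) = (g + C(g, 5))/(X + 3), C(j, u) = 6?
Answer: -95669/2 ≈ -47835.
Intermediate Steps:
n(X, g) = (6 + g)/(3 + X) (n(X, g) = (g + 6)/(X + 3) = (6 + g)/(3 + X))
L = 36 (L = 6² = 36)
m = 79/2 (m = 36 - (6 + 1)/(3 - 5) = 36 - 7/(-2) = 36 - (-1)*7/2 = 36 - 1*(-7/2) = 36 + 7/2 = 79/2 ≈ 39.500)
m*((-340 + 2075) - 2946) = 79*((-340 + 2075) - 2946)/2 = 79*(1735 - 2946)/2 = (79/2)*(-1211) = -95669/2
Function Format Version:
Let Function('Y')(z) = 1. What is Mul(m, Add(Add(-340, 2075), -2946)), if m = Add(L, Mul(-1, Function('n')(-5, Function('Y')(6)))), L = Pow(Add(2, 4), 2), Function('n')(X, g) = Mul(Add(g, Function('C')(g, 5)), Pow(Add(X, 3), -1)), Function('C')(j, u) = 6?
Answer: Rational(-95669, 2) ≈ -47835.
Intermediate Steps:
Function('n')(X, g) = Mul(Pow(Add(3, X), -1), Add(6, g)) (Function('n')(X, g) = Mul(Add(g, 6), Pow(Add(X, 3), -1)) = Mul(Add(6, g), Pow(Add(3, X), -1)) = Mul(Pow(Add(3, X), -1), Add(6, g)))
L = 36 (L = Pow(6, 2) = 36)
m = Rational(79, 2) (m = Add(36, Mul(-1, Mul(Pow(Add(3, -5), -1), Add(6, 1)))) = Add(36, Mul(-1, Mul(Pow(-2, -1), 7))) = Add(36, Mul(-1, Mul(Rational(-1, 2), 7))) = Add(36, Mul(-1, Rational(-7, 2))) = Add(36, Rational(7, 2)) = Rational(79, 2) ≈ 39.500)
Mul(m, Add(Add(-340, 2075), -2946)) = Mul(Rational(79, 2), Add(Add(-340, 2075), -2946)) = Mul(Rational(79, 2), Add(1735, -2946)) = Mul(Rational(79, 2), -1211) = Rational(-95669, 2)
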